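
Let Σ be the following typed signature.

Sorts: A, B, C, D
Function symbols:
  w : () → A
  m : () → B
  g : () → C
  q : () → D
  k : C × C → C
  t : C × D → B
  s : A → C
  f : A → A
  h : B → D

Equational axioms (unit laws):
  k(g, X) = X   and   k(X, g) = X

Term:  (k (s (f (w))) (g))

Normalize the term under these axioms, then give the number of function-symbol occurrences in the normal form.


size = 3

1. (k (s (f (w))) (g))  →  (s (f (w)))
normal form: (s (f (w)))


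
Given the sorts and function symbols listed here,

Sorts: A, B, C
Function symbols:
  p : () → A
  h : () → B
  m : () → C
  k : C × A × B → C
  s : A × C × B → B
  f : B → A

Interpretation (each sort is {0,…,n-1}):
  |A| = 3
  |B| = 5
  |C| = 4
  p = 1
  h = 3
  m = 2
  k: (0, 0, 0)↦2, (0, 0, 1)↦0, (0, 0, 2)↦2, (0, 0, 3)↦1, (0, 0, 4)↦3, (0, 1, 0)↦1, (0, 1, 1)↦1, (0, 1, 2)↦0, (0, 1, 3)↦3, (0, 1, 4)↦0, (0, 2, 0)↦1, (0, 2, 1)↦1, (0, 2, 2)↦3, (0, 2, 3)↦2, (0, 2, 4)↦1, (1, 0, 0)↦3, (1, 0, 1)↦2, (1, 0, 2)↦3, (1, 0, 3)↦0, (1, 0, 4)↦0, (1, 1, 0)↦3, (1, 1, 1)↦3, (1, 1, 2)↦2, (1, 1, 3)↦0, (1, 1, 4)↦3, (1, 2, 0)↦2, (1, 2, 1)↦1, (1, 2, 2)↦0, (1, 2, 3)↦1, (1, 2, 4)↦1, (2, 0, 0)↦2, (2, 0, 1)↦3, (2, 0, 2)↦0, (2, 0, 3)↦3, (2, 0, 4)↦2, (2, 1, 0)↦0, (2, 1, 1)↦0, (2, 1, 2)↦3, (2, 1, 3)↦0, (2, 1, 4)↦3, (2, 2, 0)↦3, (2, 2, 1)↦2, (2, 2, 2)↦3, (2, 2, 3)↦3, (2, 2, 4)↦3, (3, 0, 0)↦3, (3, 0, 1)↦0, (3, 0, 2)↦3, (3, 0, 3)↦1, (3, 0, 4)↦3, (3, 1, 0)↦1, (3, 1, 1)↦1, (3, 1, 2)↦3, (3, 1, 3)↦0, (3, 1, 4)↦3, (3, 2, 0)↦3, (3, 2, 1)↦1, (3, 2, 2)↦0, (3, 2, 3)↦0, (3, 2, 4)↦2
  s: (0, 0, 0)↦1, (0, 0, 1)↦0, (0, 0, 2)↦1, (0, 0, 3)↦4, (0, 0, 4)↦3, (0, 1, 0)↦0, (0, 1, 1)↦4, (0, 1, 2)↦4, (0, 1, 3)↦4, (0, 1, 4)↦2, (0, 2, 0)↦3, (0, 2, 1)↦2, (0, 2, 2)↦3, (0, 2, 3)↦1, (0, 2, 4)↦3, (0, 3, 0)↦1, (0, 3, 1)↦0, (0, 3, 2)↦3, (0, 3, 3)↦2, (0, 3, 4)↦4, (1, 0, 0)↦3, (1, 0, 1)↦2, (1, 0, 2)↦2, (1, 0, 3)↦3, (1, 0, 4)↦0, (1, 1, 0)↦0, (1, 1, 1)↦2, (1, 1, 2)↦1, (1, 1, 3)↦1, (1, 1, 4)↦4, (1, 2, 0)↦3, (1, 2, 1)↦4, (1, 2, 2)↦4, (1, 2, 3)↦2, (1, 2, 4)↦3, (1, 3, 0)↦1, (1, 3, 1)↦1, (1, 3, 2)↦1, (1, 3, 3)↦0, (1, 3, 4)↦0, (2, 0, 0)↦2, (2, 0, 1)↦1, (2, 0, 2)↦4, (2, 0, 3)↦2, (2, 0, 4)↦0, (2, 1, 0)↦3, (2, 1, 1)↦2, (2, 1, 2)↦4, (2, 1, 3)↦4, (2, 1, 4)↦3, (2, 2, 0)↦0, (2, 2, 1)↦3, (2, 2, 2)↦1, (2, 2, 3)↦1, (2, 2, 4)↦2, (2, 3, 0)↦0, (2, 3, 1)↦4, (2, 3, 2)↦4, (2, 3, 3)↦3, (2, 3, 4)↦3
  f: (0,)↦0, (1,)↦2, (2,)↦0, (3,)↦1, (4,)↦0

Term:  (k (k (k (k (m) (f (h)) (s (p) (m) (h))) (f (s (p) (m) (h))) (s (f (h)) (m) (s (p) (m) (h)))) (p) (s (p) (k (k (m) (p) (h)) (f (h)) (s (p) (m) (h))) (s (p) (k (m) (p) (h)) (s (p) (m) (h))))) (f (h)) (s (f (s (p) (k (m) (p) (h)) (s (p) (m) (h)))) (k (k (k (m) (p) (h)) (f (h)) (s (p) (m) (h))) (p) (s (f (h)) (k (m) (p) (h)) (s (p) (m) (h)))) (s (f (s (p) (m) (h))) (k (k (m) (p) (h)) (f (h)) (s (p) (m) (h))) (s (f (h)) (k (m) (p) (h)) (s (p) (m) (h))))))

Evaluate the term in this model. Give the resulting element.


  m = 2
  h = 3
  (f (h)) = f(3,) = 1
  p = 1
  m = 2
  h = 3
  (s (p) (m) (h)) = s(1, 2, 3) = 2
  (k (m) (f (h)) (s (p) (m) (h))) = k(2, 1, 2) = 3
  p = 1
  m = 2
  h = 3
  (s (p) (m) (h)) = s(1, 2, 3) = 2
  (f (s (p) (m) (h))) = f(2,) = 0
  h = 3
  (f (h)) = f(3,) = 1
  m = 2
  p = 1
  m = 2
  h = 3
  (s (p) (m) (h)) = s(1, 2, 3) = 2
  (s (f (h)) (m) (s (p) (m) (h))) = s(1, 2, 2) = 4
  (k (k (m) (f (h)) (s (p) (m) (h))) (f (s (p) (m) (h))) (s (f (h)) (m) (s (p) (m) (h)))) = k(3, 0, 4) = 3
  p = 1
  p = 1
  m = 2
  p = 1
  h = 3
  (k (m) (p) (h)) = k(2, 1, 3) = 0
  h = 3
  (f (h)) = f(3,) = 1
  p = 1
  m = 2
  h = 3
  (s (p) (m) (h)) = s(1, 2, 3) = 2
  (k (k (m) (p) (h)) (f (h)) (s (p) (m) (h))) = k(0, 1, 2) = 0
  p = 1
  m = 2
  p = 1
  h = 3
  (k (m) (p) (h)) = k(2, 1, 3) = 0
  p = 1
  m = 2
  h = 3
  (s (p) (m) (h)) = s(1, 2, 3) = 2
  (s (p) (k (m) (p) (h)) (s (p) (m) (h))) = s(1, 0, 2) = 2
  (s (p) (k (k (m) (p) (h)) (f (h)) (s (p) (m) (h))) (s (p) (k (m) (p) (h)) (s (p) (m) (h)))) = s(1, 0, 2) = 2
  (k (k (k (m) (f (h)) (s (p) (m) (h))) (f (s (p) (m) (h))) (s (f (h)) (m) (s (p) (m) (h)))) (p) (s (p) (k (k (m) (p) (h)) (f (h)) (s (p) (m) (h))) (s (p) (k (m) (p) (h)) (s (p) (m) (h))))) = k(3, 1, 2) = 3
  h = 3
  (f (h)) = f(3,) = 1
  p = 1
  m = 2
  p = 1
  h = 3
  (k (m) (p) (h)) = k(2, 1, 3) = 0
  p = 1
  m = 2
  h = 3
  (s (p) (m) (h)) = s(1, 2, 3) = 2
  (s (p) (k (m) (p) (h)) (s (p) (m) (h))) = s(1, 0, 2) = 2
  (f (s (p) (k (m) (p) (h)) (s (p) (m) (h)))) = f(2,) = 0
  m = 2
  p = 1
  h = 3
  (k (m) (p) (h)) = k(2, 1, 3) = 0
  h = 3
  (f (h)) = f(3,) = 1
  p = 1
  m = 2
  h = 3
  (s (p) (m) (h)) = s(1, 2, 3) = 2
  (k (k (m) (p) (h)) (f (h)) (s (p) (m) (h))) = k(0, 1, 2) = 0
  p = 1
  h = 3
  (f (h)) = f(3,) = 1
  m = 2
  p = 1
  h = 3
  (k (m) (p) (h)) = k(2, 1, 3) = 0
  p = 1
  m = 2
  h = 3
  (s (p) (m) (h)) = s(1, 2, 3) = 2
  (s (f (h)) (k (m) (p) (h)) (s (p) (m) (h))) = s(1, 0, 2) = 2
  (k (k (k (m) (p) (h)) (f (h)) (s (p) (m) (h))) (p) (s (f (h)) (k (m) (p) (h)) (s (p) (m) (h)))) = k(0, 1, 2) = 0
  p = 1
  m = 2
  h = 3
  (s (p) (m) (h)) = s(1, 2, 3) = 2
  (f (s (p) (m) (h))) = f(2,) = 0
  m = 2
  p = 1
  h = 3
  (k (m) (p) (h)) = k(2, 1, 3) = 0
  h = 3
  (f (h)) = f(3,) = 1
  p = 1
  m = 2
  h = 3
  (s (p) (m) (h)) = s(1, 2, 3) = 2
  (k (k (m) (p) (h)) (f (h)) (s (p) (m) (h))) = k(0, 1, 2) = 0
  h = 3
  (f (h)) = f(3,) = 1
  m = 2
  p = 1
  h = 3
  (k (m) (p) (h)) = k(2, 1, 3) = 0
  p = 1
  m = 2
  h = 3
  (s (p) (m) (h)) = s(1, 2, 3) = 2
  (s (f (h)) (k (m) (p) (h)) (s (p) (m) (h))) = s(1, 0, 2) = 2
  (s (f (s (p) (m) (h))) (k (k (m) (p) (h)) (f (h)) (s (p) (m) (h))) (s (f (h)) (k (m) (p) (h)) (s (p) (m) (h)))) = s(0, 0, 2) = 1
  (s (f (s (p) (k (m) (p) (h)) (s (p) (m) (h)))) (k (k (k (m) (p) (h)) (f (h)) (s (p) (m) (h))) (p) (s (f (h)) (k (m) (p) (h)) (s (p) (m) (h)))) (s (f (s (p) (m) (h))) (k (k (m) (p) (h)) (f (h)) (s (p) (m) (h))) (s (f (h)) (k (m) (p) (h)) (s (p) (m) (h))))) = s(0, 0, 1) = 0
  (k (k (k (k (m) (f (h)) (s (p) (m) (h))) (f (s (p) (m) (h))) (s (f (h)) (m) (s (p) (m) (h)))) (p) (s (p) (k (k (m) (p) (h)) (f (h)) (s (p) (m) (h))) (s (p) (k (m) (p) (h)) (s (p) (m) (h))))) (f (h)) (s (f (s (p) (k (m) (p) (h)) (s (p) (m) (h)))) (k (k (k (m) (p) (h)) (f (h)) (s (p) (m) (h))) (p) (s (f (h)) (k (m) (p) (h)) (s (p) (m) (h)))) (s (f (s (p) (m) (h))) (k (k (m) (p) (h)) (f (h)) (s (p) (m) (h))) (s (f (h)) (k (m) (p) (h)) (s (p) (m) (h)))))) = k(3, 1, 0) = 1

value = 1


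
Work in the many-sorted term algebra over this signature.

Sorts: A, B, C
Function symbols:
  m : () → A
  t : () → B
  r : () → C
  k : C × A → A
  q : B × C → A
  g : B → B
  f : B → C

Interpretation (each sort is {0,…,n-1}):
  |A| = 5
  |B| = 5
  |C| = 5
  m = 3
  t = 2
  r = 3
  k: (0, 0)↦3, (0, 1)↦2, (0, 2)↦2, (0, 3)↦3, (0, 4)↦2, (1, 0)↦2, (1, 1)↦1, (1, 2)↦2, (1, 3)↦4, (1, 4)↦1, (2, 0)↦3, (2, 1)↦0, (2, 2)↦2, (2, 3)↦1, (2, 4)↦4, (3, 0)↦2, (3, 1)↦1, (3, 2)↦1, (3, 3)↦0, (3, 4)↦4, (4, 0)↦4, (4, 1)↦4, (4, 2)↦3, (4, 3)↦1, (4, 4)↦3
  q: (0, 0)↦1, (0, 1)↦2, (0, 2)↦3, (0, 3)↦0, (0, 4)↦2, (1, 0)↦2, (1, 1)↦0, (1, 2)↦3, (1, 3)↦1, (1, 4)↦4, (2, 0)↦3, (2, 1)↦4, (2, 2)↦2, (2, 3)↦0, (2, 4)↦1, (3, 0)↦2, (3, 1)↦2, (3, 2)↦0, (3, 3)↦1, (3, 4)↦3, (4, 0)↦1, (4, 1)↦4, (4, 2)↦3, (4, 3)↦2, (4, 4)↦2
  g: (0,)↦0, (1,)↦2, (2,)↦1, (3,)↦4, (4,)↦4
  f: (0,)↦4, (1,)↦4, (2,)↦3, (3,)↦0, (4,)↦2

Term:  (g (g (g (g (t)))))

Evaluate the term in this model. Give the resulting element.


  t = 2
  (g (t)) = g(2,) = 1
  (g (g (t))) = g(1,) = 2
  (g (g (g (t)))) = g(2,) = 1
  (g (g (g (g (t))))) = g(1,) = 2

value = 2


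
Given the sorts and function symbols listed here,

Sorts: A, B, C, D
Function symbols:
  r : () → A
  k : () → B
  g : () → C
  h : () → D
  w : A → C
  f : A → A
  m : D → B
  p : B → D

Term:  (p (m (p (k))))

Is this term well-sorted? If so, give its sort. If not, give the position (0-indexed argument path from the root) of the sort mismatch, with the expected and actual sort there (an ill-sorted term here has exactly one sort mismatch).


well-sorted; sort = D

      (k) : B
    (p (k)) : D
  (m (p (k))) : B
(p (m (p (k)))) : D


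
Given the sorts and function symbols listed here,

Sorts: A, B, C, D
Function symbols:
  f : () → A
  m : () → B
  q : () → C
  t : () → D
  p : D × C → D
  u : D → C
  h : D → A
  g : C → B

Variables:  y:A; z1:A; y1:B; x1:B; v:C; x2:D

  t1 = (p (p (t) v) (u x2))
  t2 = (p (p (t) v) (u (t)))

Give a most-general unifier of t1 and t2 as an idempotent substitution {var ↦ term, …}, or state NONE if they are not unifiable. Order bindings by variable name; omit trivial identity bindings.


{x2 ↦ (t)}


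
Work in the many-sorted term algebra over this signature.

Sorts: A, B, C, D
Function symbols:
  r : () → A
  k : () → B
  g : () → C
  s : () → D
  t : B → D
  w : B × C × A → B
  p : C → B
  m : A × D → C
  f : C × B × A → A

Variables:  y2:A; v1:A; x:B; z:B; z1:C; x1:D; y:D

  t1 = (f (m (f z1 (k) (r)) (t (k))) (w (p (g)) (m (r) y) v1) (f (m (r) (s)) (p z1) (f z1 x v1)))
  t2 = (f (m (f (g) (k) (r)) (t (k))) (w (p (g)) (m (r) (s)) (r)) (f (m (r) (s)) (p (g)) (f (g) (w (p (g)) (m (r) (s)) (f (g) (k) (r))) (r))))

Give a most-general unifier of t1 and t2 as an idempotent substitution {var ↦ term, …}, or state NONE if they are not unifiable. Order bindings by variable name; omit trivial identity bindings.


{v1 ↦ (r), x ↦ (w (p (g)) (m (r) (s)) (f (g) (k) (r))), y ↦ (s), z1 ↦ (g)}


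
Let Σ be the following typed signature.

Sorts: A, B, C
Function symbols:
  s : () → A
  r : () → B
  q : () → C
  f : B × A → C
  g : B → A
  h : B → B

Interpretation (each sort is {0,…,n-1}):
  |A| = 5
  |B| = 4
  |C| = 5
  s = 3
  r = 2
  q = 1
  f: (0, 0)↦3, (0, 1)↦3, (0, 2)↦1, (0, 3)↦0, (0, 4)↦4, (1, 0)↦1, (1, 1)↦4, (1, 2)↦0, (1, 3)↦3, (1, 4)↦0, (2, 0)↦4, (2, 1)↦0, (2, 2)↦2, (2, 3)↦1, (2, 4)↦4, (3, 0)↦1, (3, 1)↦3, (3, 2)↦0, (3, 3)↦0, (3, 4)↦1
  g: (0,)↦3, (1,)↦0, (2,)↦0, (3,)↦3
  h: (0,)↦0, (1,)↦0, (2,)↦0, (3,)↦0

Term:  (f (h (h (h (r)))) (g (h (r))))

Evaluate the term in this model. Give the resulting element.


value = 0

  r = 2
  (h (r)) = h(2,) = 0
  (h (h (r))) = h(0,) = 0
  (h (h (h (r)))) = h(0,) = 0
  r = 2
  (h (r)) = h(2,) = 0
  (g (h (r))) = g(0,) = 3
  (f (h (h (h (r)))) (g (h (r)))) = f(0, 3) = 0


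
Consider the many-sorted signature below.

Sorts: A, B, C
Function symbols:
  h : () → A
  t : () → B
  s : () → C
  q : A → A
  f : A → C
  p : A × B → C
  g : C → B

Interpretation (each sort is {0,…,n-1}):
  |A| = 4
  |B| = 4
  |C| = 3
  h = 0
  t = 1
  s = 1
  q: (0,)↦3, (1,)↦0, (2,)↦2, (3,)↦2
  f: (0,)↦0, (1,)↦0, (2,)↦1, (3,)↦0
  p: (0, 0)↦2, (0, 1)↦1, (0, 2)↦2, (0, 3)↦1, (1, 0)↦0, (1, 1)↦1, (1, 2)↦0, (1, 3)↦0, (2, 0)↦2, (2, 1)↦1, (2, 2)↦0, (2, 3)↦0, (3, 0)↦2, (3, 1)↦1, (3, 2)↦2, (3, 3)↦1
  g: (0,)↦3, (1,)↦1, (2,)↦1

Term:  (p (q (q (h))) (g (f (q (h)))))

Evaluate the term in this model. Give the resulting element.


  h = 0
  (q (h)) = q(0,) = 3
  (q (q (h))) = q(3,) = 2
  h = 0
  (q (h)) = q(0,) = 3
  (f (q (h))) = f(3,) = 0
  (g (f (q (h)))) = g(0,) = 3
  (p (q (q (h))) (g (f (q (h))))) = p(2, 3) = 0

value = 0


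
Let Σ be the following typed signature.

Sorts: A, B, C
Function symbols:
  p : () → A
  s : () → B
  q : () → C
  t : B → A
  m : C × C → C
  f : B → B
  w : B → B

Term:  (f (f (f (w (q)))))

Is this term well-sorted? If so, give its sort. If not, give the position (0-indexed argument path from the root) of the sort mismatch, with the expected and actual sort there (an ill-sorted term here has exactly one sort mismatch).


        (q) : C
      (w (q)) : ✗ arg 0 at [0, 0, 0, 0] has sort C, expected B

ill-sorted at position [0, 0, 0, 0]: expected B, got C


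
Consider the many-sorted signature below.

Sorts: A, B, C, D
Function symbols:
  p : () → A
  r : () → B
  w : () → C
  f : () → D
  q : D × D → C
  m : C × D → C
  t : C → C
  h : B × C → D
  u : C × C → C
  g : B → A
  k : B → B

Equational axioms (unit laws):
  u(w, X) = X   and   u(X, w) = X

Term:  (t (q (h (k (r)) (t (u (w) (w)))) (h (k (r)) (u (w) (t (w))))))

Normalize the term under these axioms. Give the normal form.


normal form = (t (q (h (k (r)) (t (w))) (h (k (r)) (t (w)))))

1. (t (q (h (k (r)) (t (u (w) (w)))) (h (k (r)) (u (w) (t (w))))))  →  (t (q (h (k (r)) (t (w))) (h (k (r)) (u (w) (t (w))))))
2. (t (q (h (k (r)) (t (w))) (h (k (r)) (u (w) (t (w))))))  →  (t (q (h (k (r)) (t (w))) (h (k (r)) (t (w)))))


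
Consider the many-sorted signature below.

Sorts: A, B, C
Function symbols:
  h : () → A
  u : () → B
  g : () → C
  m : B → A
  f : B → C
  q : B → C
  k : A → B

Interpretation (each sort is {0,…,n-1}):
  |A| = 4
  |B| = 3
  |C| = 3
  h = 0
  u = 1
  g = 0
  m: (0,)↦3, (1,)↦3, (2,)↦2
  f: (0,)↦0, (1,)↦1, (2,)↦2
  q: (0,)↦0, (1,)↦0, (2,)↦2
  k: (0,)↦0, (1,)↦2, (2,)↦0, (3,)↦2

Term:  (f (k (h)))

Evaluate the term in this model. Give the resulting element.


  h = 0
  (k (h)) = k(0,) = 0
  (f (k (h))) = f(0,) = 0

value = 0


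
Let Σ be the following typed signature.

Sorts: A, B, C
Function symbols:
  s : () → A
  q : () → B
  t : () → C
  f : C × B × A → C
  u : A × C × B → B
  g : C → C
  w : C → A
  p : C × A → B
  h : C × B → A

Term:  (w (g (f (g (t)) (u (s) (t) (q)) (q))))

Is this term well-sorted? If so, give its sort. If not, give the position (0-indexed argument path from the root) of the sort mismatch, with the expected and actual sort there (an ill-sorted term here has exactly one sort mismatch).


ill-sorted at position [0, 0, 2]: expected A, got B

        (t) : C
      (g (t)) : C
        (s) : A
        (t) : C
        (q) : B
      (u (s) (t) (q)) : B
      (q) : B
    (f (g (t)) (u (s) (t) (q)) (q)) : ✗ arg 2 at [0, 0, 2] has sort B, expected A


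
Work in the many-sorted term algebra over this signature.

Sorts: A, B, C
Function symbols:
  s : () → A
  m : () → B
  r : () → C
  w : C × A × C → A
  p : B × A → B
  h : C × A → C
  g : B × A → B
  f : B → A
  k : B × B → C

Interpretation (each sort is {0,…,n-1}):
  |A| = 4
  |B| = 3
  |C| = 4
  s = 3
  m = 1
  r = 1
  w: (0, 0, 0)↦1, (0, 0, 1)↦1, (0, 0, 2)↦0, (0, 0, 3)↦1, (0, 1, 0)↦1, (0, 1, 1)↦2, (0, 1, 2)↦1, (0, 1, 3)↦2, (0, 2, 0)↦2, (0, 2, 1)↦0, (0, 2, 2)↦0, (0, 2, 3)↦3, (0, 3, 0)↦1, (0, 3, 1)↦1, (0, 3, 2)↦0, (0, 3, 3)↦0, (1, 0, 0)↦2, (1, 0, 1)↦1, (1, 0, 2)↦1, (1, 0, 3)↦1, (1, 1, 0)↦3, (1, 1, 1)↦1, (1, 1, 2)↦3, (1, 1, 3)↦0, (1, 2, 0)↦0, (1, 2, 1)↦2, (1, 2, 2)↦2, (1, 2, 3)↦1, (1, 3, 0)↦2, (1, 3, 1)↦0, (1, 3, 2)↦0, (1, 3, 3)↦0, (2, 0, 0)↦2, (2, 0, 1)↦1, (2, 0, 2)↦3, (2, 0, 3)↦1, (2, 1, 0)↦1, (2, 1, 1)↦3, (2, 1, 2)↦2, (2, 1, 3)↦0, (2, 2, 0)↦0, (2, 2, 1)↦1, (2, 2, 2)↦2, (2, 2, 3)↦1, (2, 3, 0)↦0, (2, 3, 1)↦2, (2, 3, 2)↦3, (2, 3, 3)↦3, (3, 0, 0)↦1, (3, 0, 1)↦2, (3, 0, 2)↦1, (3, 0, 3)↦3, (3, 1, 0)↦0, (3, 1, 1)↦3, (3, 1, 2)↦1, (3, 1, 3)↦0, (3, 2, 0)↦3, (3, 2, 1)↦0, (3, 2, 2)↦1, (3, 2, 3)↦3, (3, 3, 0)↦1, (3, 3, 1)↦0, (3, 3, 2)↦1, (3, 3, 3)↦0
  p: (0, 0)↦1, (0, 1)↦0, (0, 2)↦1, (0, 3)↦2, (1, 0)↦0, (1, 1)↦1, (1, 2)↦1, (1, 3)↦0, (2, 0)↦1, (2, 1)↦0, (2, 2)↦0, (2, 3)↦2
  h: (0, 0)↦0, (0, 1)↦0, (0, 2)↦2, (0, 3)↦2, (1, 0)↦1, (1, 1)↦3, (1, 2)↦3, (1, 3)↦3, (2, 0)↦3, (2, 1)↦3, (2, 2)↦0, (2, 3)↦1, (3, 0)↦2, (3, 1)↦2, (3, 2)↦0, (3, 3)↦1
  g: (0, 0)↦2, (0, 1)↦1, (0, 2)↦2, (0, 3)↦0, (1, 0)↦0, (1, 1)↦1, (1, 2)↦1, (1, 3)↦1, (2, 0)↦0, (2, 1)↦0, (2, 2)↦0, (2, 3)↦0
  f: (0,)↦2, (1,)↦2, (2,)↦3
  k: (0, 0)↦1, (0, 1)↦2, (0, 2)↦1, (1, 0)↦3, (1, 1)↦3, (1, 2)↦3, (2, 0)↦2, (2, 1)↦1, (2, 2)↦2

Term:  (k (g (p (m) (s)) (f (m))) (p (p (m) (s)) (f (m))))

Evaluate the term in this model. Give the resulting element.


value = 1

  m = 1
  s = 3
  (p (m) (s)) = p(1, 3) = 0
  m = 1
  (f (m)) = f(1,) = 2
  (g (p (m) (s)) (f (m))) = g(0, 2) = 2
  m = 1
  s = 3
  (p (m) (s)) = p(1, 3) = 0
  m = 1
  (f (m)) = f(1,) = 2
  (p (p (m) (s)) (f (m))) = p(0, 2) = 1
  (k (g (p (m) (s)) (f (m))) (p (p (m) (s)) (f (m)))) = k(2, 1) = 1


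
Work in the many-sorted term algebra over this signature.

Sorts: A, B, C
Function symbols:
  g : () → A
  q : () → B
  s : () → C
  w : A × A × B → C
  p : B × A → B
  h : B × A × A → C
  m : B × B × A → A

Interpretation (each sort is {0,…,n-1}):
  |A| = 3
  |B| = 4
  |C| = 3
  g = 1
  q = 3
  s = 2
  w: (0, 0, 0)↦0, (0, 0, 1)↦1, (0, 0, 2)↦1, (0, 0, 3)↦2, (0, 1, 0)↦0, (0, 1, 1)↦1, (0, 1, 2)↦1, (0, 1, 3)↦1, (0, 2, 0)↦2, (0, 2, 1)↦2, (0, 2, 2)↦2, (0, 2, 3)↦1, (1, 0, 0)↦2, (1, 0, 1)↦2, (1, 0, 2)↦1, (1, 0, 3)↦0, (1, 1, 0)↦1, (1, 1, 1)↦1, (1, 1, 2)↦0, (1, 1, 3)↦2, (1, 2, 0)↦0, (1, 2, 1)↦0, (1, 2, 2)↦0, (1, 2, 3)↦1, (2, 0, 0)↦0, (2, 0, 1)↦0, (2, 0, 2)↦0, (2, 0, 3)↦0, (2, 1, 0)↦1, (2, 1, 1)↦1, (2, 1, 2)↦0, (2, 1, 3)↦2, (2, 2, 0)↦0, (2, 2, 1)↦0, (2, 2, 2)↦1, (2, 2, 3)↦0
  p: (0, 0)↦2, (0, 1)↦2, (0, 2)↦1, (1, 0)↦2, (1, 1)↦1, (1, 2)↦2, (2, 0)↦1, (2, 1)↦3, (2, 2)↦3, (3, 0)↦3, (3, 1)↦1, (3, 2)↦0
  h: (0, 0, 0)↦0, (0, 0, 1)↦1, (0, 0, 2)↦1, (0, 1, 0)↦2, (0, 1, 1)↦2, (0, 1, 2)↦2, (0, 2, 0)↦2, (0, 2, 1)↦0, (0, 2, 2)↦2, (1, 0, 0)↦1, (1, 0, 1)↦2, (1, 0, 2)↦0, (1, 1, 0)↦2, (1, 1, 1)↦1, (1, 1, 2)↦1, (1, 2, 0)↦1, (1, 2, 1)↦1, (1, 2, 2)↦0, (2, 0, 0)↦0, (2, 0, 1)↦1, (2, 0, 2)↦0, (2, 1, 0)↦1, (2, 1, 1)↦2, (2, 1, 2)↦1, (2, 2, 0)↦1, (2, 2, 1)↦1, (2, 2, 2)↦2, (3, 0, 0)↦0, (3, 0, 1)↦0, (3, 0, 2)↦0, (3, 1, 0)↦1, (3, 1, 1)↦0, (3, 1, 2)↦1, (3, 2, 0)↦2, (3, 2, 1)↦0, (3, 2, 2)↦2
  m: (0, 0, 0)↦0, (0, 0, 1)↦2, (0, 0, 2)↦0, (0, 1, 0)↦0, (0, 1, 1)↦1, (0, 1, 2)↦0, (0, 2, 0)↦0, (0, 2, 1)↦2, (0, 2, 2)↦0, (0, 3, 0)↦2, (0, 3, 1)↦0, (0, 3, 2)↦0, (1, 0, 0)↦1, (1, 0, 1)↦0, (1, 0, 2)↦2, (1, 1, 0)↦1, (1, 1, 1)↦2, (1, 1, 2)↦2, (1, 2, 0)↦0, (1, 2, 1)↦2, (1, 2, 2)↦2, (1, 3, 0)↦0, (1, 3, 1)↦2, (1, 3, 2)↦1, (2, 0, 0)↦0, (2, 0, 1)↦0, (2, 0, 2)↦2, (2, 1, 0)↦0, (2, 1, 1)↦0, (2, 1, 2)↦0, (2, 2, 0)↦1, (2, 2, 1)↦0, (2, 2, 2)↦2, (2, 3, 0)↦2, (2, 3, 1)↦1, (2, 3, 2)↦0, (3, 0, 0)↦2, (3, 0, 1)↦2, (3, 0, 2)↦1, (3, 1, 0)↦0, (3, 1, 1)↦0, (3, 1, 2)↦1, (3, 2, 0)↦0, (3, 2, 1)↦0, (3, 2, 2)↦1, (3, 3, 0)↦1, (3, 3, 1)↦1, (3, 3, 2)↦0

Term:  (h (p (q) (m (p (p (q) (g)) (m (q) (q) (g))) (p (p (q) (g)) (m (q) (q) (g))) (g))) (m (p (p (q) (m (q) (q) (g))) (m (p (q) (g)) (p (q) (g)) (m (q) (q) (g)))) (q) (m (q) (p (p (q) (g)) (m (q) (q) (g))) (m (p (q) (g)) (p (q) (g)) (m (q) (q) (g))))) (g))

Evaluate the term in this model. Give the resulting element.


value = 2

  q = 3
  q = 3
  g = 1
  (p (q) (g)) = p(3, 1) = 1
  q = 3
  q = 3
  g = 1
  (m (q) (q) (g)) = m(3, 3, 1) = 1
  (p (p (q) (g)) (m (q) (q) (g))) = p(1, 1) = 1
  q = 3
  g = 1
  (p (q) (g)) = p(3, 1) = 1
  q = 3
  q = 3
  g = 1
  (m (q) (q) (g)) = m(3, 3, 1) = 1
  (p (p (q) (g)) (m (q) (q) (g))) = p(1, 1) = 1
  g = 1
  (m (p (p (q) (g)) (m (q) (q) (g))) (p (p (q) (g)) (m (q) (q) (g))) (g)) = m(1, 1, 1) = 2
  (p (q) (m (p (p (q) (g)) (m (q) (q) (g))) (p (p (q) (g)) (m (q) (q) (g))) (g))) = p(3, 2) = 0
  q = 3
  q = 3
  q = 3
  g = 1
  (m (q) (q) (g)) = m(3, 3, 1) = 1
  (p (q) (m (q) (q) (g))) = p(3, 1) = 1
  q = 3
  g = 1
  (p (q) (g)) = p(3, 1) = 1
  q = 3
  g = 1
  (p (q) (g)) = p(3, 1) = 1
  q = 3
  q = 3
  g = 1
  (m (q) (q) (g)) = m(3, 3, 1) = 1
  (m (p (q) (g)) (p (q) (g)) (m (q) (q) (g))) = m(1, 1, 1) = 2
  (p (p (q) (m (q) (q) (g))) (m (p (q) (g)) (p (q) (g)) (m (q) (q) (g)))) = p(1, 2) = 2
  q = 3
  q = 3
  q = 3
  g = 1
  (p (q) (g)) = p(3, 1) = 1
  q = 3
  q = 3
  g = 1
  (m (q) (q) (g)) = m(3, 3, 1) = 1
  (p (p (q) (g)) (m (q) (q) (g))) = p(1, 1) = 1
  q = 3
  g = 1
  (p (q) (g)) = p(3, 1) = 1
  q = 3
  g = 1
  (p (q) (g)) = p(3, 1) = 1
  q = 3
  q = 3
  g = 1
  (m (q) (q) (g)) = m(3, 3, 1) = 1
  (m (p (q) (g)) (p (q) (g)) (m (q) (q) (g))) = m(1, 1, 1) = 2
  (m (q) (p (p (q) (g)) (m (q) (q) (g))) (m (p (q) (g)) (p (q) (g)) (m (q) (q) (g)))) = m(3, 1, 2) = 1
  (m (p (p (q) (m (q) (q) (g))) (m (p (q) (g)) (p (q) (g)) (m (q) (q) (g)))) (q) (m (q) (p (p (q) (g)) (m (q) (q) (g))) (m (p (q) (g)) (p (q) (g)) (m (q) (q) (g))))) = m(2, 3, 1) = 1
  g = 1
  (h (p (q) (m (p (p (q) (g)) (m (q) (q) (g))) (p (p (q) (g)) (m (q) (q) (g))) (g))) (m (p (p (q) (m (q) (q) (g))) (m (p (q) (g)) (p (q) (g)) (m (q) (q) (g)))) (q) (m (q) (p (p (q) (g)) (m (q) (q) (g))) (m (p (q) (g)) (p (q) (g)) (m (q) (q) (g))))) (g)) = h(0, 1, 1) = 2


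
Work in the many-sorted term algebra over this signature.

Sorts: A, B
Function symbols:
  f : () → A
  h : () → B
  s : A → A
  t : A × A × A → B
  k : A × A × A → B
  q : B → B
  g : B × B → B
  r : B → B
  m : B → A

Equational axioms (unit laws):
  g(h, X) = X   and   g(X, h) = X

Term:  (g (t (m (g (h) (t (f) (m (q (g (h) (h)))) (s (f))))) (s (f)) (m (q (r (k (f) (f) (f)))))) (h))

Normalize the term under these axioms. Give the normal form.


normal form = (t (m (t (f) (m (q (h))) (s (f)))) (s (f)) (m (q (r (k (f) (f) (f))))))

1. (g (t (m (g (h) (t (f) (m (q (g (h) (h)))) (s (f))))) (s (f)) (m (q (r (k (f) (f) (f)))))) (h))  →  (t (m (g (h) (t (f) (m (q (g (h) (h)))) (s (f))))) (s (f)) (m (q (r (k (f) (f) (f))))))
2. (t (m (g (h) (t (f) (m (q (g (h) (h)))) (s (f))))) (s (f)) (m (q (r (k (f) (f) (f))))))  →  (t (m (t (f) (m (q (g (h) (h)))) (s (f)))) (s (f)) (m (q (r (k (f) (f) (f))))))
3. (t (m (t (f) (m (q (g (h) (h)))) (s (f)))) (s (f)) (m (q (r (k (f) (f) (f))))))  →  (t (m (t (f) (m (q (h))) (s (f)))) (s (f)) (m (q (r (k (f) (f) (f))))))


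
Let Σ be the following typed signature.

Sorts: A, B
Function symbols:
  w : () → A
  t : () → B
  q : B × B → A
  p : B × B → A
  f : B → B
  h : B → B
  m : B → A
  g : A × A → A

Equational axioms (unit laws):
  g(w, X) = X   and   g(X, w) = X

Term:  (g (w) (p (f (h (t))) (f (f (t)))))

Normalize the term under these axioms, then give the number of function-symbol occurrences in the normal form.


size = 7

1. (g (w) (p (f (h (t))) (f (f (t)))))  →  (p (f (h (t))) (f (f (t))))
normal form: (p (f (h (t))) (f (f (t))))


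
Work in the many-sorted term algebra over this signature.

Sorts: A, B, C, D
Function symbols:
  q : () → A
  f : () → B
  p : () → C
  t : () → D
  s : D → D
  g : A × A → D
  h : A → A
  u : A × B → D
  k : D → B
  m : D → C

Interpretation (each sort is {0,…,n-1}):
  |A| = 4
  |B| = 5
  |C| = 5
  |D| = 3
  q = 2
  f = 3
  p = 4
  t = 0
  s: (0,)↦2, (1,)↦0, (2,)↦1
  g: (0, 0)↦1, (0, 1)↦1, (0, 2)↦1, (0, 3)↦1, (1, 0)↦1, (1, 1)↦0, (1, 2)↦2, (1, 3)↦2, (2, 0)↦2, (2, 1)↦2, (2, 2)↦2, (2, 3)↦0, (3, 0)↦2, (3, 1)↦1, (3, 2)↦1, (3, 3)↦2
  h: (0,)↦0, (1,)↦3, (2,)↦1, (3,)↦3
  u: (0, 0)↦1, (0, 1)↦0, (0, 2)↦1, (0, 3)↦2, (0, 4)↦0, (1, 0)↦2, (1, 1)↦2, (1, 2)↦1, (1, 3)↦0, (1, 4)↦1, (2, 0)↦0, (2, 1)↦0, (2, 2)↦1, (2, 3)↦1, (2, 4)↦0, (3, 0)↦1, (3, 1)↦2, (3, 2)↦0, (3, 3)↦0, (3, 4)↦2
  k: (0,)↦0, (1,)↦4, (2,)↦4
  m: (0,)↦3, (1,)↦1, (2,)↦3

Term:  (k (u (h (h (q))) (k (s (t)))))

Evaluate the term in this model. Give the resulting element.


value = 4

  q = 2
  (h (q)) = h(2,) = 1
  (h (h (q))) = h(1,) = 3
  t = 0
  (s (t)) = s(0,) = 2
  (k (s (t))) = k(2,) = 4
  (u (h (h (q))) (k (s (t)))) = u(3, 4) = 2
  (k (u (h (h (q))) (k (s (t))))) = k(2,) = 4


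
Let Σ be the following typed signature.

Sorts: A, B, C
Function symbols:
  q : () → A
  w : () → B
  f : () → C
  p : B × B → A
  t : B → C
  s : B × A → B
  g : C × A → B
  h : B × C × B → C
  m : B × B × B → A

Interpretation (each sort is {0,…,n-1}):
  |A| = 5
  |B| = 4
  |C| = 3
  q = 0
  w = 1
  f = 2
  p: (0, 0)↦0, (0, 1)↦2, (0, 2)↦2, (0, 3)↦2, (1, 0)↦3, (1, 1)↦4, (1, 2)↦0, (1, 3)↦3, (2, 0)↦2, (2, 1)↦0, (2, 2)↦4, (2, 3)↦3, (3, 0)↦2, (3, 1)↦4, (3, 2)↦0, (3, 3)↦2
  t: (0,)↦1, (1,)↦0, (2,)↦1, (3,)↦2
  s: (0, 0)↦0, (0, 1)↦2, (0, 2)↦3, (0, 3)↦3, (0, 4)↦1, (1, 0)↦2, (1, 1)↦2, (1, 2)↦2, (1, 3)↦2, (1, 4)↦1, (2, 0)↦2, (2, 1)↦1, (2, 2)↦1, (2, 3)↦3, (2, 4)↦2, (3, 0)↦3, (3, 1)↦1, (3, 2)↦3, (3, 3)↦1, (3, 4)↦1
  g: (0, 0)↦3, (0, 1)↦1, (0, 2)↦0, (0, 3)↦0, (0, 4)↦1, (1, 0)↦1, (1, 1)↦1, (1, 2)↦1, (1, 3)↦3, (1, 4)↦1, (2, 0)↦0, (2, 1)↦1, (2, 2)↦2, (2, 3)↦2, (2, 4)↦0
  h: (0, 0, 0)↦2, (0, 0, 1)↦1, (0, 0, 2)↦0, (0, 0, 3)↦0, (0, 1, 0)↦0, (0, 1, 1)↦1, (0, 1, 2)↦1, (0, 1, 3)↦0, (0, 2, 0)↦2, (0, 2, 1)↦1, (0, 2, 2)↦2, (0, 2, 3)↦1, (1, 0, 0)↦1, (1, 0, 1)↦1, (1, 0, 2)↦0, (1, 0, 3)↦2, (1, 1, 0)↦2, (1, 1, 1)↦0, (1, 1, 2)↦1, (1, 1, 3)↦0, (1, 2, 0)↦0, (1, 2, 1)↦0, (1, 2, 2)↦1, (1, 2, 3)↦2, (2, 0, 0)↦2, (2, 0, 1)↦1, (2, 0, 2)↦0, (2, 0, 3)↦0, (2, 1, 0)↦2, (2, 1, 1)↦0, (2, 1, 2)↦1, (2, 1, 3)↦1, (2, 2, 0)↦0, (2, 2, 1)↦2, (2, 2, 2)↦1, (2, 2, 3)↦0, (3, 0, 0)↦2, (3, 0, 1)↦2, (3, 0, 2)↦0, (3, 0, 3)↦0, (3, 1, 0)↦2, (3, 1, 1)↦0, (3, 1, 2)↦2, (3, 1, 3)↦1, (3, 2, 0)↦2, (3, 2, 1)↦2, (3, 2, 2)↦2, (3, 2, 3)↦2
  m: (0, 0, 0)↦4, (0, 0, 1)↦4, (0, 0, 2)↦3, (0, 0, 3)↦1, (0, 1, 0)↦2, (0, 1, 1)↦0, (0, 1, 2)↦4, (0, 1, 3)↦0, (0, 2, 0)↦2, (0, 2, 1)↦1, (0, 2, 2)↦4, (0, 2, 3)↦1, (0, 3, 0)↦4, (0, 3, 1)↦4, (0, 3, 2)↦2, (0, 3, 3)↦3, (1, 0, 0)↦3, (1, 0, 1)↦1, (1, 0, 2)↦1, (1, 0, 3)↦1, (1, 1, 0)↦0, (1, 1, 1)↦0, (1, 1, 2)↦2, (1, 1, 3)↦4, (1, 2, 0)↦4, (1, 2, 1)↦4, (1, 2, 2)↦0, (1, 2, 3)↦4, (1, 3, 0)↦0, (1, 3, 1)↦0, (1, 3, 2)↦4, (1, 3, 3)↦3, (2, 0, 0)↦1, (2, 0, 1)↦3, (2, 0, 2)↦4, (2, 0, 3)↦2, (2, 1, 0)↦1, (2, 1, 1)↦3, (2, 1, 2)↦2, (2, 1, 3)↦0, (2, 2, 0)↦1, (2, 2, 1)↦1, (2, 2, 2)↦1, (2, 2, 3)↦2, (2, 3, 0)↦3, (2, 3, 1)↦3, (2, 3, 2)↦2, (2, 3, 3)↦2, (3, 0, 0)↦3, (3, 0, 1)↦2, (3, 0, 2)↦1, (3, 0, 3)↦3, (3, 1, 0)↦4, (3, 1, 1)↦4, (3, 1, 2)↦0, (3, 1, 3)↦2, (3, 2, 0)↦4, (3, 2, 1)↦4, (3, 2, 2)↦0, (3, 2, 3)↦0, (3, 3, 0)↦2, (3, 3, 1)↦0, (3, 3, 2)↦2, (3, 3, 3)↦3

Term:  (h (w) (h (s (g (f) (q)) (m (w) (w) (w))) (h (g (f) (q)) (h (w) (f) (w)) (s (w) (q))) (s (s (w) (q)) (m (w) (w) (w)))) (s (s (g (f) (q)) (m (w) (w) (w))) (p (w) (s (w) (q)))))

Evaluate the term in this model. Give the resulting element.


value = 1

  w = 1
  f = 2
  q = 0
  (g (f) (q)) = g(2, 0) = 0
  w = 1
  w = 1
  w = 1
  (m (w) (w) (w)) = m(1, 1, 1) = 0
  (s (g (f) (q)) (m (w) (w) (w))) = s(0, 0) = 0
  f = 2
  q = 0
  (g (f) (q)) = g(2, 0) = 0
  w = 1
  f = 2
  w = 1
  (h (w) (f) (w)) = h(1, 2, 1) = 0
  w = 1
  q = 0
  (s (w) (q)) = s(1, 0) = 2
  (h (g (f) (q)) (h (w) (f) (w)) (s (w) (q))) = h(0, 0, 2) = 0
  w = 1
  q = 0
  (s (w) (q)) = s(1, 0) = 2
  w = 1
  w = 1
  w = 1
  (m (w) (w) (w)) = m(1, 1, 1) = 0
  (s (s (w) (q)) (m (w) (w) (w))) = s(2, 0) = 2
  (h (s (g (f) (q)) (m (w) (w) (w))) (h (g (f) (q)) (h (w) (f) (w)) (s (w) (q))) (s (s (w) (q)) (m (w) (w) (w)))) = h(0, 0, 2) = 0
  f = 2
  q = 0
  (g (f) (q)) = g(2, 0) = 0
  w = 1
  w = 1
  w = 1
  (m (w) (w) (w)) = m(1, 1, 1) = 0
  (s (g (f) (q)) (m (w) (w) (w))) = s(0, 0) = 0
  w = 1
  w = 1
  q = 0
  (s (w) (q)) = s(1, 0) = 2
  (p (w) (s (w) (q))) = p(1, 2) = 0
  (s (s (g (f) (q)) (m (w) (w) (w))) (p (w) (s (w) (q)))) = s(0, 0) = 0
  (h (w) (h (s (g (f) (q)) (m (w) (w) (w))) (h (g (f) (q)) (h (w) (f) (w)) (s (w) (q))) (s (s (w) (q)) (m (w) (w) (w)))) (s (s (g (f) (q)) (m (w) (w) (w))) (p (w) (s (w) (q))))) = h(1, 0, 0) = 1


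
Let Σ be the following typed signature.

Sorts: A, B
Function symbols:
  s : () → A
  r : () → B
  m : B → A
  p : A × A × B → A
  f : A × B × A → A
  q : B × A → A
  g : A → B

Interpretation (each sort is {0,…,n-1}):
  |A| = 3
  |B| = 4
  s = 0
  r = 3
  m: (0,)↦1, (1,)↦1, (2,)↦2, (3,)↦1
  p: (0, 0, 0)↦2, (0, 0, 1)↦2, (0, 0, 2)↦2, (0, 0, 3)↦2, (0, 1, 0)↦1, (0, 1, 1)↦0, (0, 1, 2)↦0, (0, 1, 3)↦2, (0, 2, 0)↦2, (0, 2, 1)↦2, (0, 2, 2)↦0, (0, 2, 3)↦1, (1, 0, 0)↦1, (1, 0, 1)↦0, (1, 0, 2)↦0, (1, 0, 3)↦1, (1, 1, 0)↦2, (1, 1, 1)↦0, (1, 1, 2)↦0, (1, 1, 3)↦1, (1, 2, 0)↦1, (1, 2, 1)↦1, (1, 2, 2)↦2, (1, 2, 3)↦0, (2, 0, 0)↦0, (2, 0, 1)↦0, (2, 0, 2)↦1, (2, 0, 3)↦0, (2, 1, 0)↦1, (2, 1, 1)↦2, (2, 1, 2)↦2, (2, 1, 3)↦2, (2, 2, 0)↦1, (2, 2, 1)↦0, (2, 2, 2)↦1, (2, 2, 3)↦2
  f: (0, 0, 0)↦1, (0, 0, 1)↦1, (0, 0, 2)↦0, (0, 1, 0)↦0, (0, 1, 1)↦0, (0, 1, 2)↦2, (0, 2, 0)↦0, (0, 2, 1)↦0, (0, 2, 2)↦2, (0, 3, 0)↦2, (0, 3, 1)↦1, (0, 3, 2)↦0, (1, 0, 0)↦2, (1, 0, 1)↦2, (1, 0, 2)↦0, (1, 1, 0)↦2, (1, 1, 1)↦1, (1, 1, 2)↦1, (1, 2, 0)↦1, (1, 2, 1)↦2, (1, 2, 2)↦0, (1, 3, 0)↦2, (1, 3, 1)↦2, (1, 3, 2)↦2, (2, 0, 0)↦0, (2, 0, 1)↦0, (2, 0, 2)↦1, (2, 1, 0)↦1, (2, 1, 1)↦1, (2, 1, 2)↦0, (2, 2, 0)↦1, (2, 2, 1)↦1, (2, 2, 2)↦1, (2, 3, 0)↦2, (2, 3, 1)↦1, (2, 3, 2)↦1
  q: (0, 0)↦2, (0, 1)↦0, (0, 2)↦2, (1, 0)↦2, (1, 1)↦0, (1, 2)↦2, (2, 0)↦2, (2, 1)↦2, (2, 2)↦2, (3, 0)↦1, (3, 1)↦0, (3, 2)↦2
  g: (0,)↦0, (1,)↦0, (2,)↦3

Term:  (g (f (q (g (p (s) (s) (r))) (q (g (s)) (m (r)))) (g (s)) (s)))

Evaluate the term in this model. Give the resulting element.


value = 3

  s = 0
  s = 0
  r = 3
  (p (s) (s) (r)) = p(0, 0, 3) = 2
  (g (p (s) (s) (r))) = g(2,) = 3
  s = 0
  (g (s)) = g(0,) = 0
  r = 3
  (m (r)) = m(3,) = 1
  (q (g (s)) (m (r))) = q(0, 1) = 0
  (q (g (p (s) (s) (r))) (q (g (s)) (m (r)))) = q(3, 0) = 1
  s = 0
  (g (s)) = g(0,) = 0
  s = 0
  (f (q (g (p (s) (s) (r))) (q (g (s)) (m (r)))) (g (s)) (s)) = f(1, 0, 0) = 2
  (g (f (q (g (p (s) (s) (r))) (q (g (s)) (m (r)))) (g (s)) (s))) = g(2,) = 3


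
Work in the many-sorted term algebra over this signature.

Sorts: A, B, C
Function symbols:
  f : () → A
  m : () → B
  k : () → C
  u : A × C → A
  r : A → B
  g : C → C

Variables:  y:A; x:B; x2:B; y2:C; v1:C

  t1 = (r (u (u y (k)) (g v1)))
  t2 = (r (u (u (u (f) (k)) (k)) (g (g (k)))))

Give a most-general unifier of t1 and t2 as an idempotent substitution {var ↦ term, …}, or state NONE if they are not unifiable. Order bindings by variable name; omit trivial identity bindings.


{v1 ↦ (g (k)), y ↦ (u (f) (k))}


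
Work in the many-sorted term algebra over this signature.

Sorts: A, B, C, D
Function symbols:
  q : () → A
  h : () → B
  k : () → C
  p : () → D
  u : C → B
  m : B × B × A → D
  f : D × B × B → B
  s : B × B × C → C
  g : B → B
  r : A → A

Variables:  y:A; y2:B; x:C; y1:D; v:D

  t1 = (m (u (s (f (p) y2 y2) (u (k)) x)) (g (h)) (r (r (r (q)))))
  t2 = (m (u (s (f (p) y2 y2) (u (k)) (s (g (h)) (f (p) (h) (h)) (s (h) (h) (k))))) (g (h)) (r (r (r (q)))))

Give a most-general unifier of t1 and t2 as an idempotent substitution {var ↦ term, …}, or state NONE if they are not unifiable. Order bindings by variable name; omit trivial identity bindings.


{x ↦ (s (g (h)) (f (p) (h) (h)) (s (h) (h) (k)))}


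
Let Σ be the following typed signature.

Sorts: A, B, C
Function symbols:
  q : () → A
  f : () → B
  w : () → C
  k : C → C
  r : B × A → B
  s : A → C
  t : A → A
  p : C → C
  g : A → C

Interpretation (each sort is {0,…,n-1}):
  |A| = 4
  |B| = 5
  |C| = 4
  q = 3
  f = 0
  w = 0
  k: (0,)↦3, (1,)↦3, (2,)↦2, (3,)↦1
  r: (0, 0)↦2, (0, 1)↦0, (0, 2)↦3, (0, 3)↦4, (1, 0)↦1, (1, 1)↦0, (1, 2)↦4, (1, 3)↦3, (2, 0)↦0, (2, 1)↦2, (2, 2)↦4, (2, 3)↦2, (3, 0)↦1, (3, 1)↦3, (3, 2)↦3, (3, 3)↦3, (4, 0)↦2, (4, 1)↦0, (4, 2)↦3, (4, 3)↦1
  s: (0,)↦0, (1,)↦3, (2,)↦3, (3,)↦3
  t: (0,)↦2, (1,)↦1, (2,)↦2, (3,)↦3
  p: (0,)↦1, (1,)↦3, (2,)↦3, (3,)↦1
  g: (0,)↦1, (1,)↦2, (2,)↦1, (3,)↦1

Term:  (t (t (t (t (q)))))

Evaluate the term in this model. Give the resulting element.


  q = 3
  (t (q)) = t(3,) = 3
  (t (t (q))) = t(3,) = 3
  (t (t (t (q)))) = t(3,) = 3
  (t (t (t (t (q))))) = t(3,) = 3

value = 3


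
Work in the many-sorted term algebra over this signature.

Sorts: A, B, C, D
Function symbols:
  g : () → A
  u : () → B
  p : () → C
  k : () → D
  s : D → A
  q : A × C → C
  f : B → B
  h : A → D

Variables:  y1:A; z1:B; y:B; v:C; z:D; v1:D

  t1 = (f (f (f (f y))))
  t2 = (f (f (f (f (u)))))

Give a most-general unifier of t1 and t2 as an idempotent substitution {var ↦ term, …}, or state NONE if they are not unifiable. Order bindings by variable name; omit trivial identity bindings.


{y ↦ (u)}


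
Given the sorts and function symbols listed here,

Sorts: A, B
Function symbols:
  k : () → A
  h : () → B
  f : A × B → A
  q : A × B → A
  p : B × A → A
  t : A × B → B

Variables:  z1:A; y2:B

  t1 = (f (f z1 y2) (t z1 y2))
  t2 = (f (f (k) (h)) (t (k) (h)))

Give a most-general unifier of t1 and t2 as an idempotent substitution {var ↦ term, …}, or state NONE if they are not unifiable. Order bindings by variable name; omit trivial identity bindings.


{y2 ↦ (h), z1 ↦ (k)}


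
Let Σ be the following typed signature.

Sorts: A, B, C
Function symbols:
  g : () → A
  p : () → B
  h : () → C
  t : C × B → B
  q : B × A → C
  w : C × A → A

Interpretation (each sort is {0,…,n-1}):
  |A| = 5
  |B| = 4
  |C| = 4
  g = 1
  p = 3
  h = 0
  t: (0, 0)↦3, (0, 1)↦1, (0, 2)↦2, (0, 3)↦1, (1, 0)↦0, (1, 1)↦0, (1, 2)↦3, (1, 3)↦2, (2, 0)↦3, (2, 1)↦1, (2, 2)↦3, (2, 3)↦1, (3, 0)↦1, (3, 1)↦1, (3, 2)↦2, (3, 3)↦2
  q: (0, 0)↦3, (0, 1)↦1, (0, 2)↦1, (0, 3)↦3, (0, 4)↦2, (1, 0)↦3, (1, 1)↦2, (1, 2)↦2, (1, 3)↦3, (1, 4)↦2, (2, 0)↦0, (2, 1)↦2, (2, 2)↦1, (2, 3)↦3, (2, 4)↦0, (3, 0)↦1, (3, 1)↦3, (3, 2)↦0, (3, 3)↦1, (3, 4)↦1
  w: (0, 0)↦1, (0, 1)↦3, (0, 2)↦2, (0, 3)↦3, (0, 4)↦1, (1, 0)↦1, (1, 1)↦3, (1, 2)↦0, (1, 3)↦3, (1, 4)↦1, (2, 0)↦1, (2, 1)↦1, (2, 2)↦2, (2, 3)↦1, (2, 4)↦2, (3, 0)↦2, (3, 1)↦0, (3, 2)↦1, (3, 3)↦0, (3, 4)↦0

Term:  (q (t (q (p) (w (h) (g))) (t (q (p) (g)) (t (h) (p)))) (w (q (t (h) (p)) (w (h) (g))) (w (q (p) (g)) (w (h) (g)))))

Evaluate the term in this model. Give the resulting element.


value = 1

  p = 3
  h = 0
  g = 1
  (w (h) (g)) = w(0, 1) = 3
  (q (p) (w (h) (g))) = q(3, 3) = 1
  p = 3
  g = 1
  (q (p) (g)) = q(3, 1) = 3
  h = 0
  p = 3
  (t (h) (p)) = t(0, 3) = 1
  (t (q (p) (g)) (t (h) (p))) = t(3, 1) = 1
  (t (q (p) (w (h) (g))) (t (q (p) (g)) (t (h) (p)))) = t(1, 1) = 0
  h = 0
  p = 3
  (t (h) (p)) = t(0, 3) = 1
  h = 0
  g = 1
  (w (h) (g)) = w(0, 1) = 3
  (q (t (h) (p)) (w (h) (g))) = q(1, 3) = 3
  p = 3
  g = 1
  (q (p) (g)) = q(3, 1) = 3
  h = 0
  g = 1
  (w (h) (g)) = w(0, 1) = 3
  (w (q (p) (g)) (w (h) (g))) = w(3, 3) = 0
  (w (q (t (h) (p)) (w (h) (g))) (w (q (p) (g)) (w (h) (g)))) = w(3, 0) = 2
  (q (t (q (p) (w (h) (g))) (t (q (p) (g)) (t (h) (p)))) (w (q (t (h) (p)) (w (h) (g))) (w (q (p) (g)) (w (h) (g))))) = q(0, 2) = 1


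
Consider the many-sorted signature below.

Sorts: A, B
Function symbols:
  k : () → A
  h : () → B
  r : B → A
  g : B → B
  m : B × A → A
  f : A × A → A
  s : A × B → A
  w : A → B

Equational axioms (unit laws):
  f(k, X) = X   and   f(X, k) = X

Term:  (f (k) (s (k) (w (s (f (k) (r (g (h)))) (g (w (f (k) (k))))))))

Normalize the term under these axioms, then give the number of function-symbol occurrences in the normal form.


1. (f (k) (s (k) (w (s (f (k) (r (g (h)))) (g (w (f (k) (k))))))))  →  (s (k) (w (s (f (k) (r (g (h)))) (g (w (f (k) (k)))))))
2. (s (k) (w (s (f (k) (r (g (h)))) (g (w (f (k) (k)))))))  →  (s (k) (w (s (r (g (h))) (g (w (f (k) (k)))))))
3. (s (k) (w (s (r (g (h))) (g (w (f (k) (k)))))))  →  (s (k) (w (s (r (g (h))) (g (w (k))))))
normal form: (s (k) (w (s (r (g (h))) (g (w (k))))))

size = 10


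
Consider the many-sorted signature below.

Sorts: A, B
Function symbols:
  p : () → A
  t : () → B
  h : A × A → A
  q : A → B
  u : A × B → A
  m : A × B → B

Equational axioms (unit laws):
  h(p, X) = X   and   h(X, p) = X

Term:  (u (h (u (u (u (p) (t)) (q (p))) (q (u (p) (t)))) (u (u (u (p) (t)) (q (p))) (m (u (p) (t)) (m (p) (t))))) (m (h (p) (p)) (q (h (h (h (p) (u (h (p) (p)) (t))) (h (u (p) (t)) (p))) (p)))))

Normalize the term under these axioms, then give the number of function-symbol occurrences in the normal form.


1. (u (h (u (u (u (p) (t)) (q (p))) (q (u (p) (t)))) (u (u (u (p) (t)) (q (p))) (m (u (p) (t)) (m (p) (t))))) (m (h (p) (p)) (q (h (h (h (p) (u (h (p) (p)) (t))) (h (u (p) (t)) (p))) (p)))))  →  (u (h (u (u (u (p) (t)) (q (p))) (q (u (p) (t)))) (u (u (u (p) (t)) (q (p))) (m (u (p) (t)) (m (p) (t))))) (m (p) (q (h (h (h (p) (u (h (p) (p)) (t))) (h (u (p) (t)) (p))) (p)))))
2. (u (h (u (u (u (p) (t)) (q (p))) (q (u (p) (t)))) (u (u (u (p) (t)) (q (p))) (m (u (p) (t)) (m (p) (t))))) (m (p) (q (h (h (h (p) (u (h (p) (p)) (t))) (h (u (p) (t)) (p))) (p)))))  →  (u (h (u (u (u (p) (t)) (q (p))) (q (u (p) (t)))) (u (u (u (p) (t)) (q (p))) (m (u (p) (t)) (m (p) (t))))) (m (p) (q (h (h (p) (u (h (p) (p)) (t))) (h (u (p) (t)) (p))))))
3. (u (h (u (u (u (p) (t)) (q (p))) (q (u (p) (t)))) (u (u (u (p) (t)) (q (p))) (m (u (p) (t)) (m (p) (t))))) (m (p) (q (h (h (p) (u (h (p) (p)) (t))) (h (u (p) (t)) (p))))))  →  (u (h (u (u (u (p) (t)) (q (p))) (q (u (p) (t)))) (u (u (u (p) (t)) (q (p))) (m (u (p) (t)) (m (p) (t))))) (m (p) (q (h (u (h (p) (p)) (t)) (h (u (p) (t)) (p))))))
4. (u (h (u (u (u (p) (t)) (q (p))) (q (u (p) (t)))) (u (u (u (p) (t)) (q (p))) (m (u (p) (t)) (m (p) (t))))) (m (p) (q (h (u (h (p) (p)) (t)) (h (u (p) (t)) (p))))))  →  (u (h (u (u (u (p) (t)) (q (p))) (q (u (p) (t)))) (u (u (u (p) (t)) (q (p))) (m (u (p) (t)) (m (p) (t))))) (m (p) (q (h (u (p) (t)) (h (u (p) (t)) (p))))))
5. (u (h (u (u (u (p) (t)) (q (p))) (q (u (p) (t)))) (u (u (u (p) (t)) (q (p))) (m (u (p) (t)) (m (p) (t))))) (m (p) (q (h (u (p) (t)) (h (u (p) (t)) (p))))))  →  (u (h (u (u (u (p) (t)) (q (p))) (q (u (p) (t)))) (u (u (u (p) (t)) (q (p))) (m (u (p) (t)) (m (p) (t))))) (m (p) (q (h (u (p) (t)) (u (p) (t))))))
normal form: (u (h (u (u (u (p) (t)) (q (p))) (q (u (p) (t)))) (u (u (u (p) (t)) (q (p))) (m (u (p) (t)) (m (p) (t))))) (m (p) (q (h (u (p) (t)) (u (p) (t))))))

size = 37


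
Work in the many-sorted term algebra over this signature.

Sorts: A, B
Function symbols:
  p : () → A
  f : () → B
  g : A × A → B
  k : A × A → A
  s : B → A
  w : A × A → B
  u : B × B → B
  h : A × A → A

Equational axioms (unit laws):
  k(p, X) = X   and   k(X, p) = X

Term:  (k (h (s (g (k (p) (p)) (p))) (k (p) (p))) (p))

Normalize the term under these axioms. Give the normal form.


1. (k (h (s (g (k (p) (p)) (p))) (k (p) (p))) (p))  →  (h (s (g (k (p) (p)) (p))) (k (p) (p)))
2. (h (s (g (k (p) (p)) (p))) (k (p) (p)))  →  (h (s (g (p) (p))) (k (p) (p)))
3. (h (s (g (p) (p))) (k (p) (p)))  →  (h (s (g (p) (p))) (p))

normal form = (h (s (g (p) (p))) (p))


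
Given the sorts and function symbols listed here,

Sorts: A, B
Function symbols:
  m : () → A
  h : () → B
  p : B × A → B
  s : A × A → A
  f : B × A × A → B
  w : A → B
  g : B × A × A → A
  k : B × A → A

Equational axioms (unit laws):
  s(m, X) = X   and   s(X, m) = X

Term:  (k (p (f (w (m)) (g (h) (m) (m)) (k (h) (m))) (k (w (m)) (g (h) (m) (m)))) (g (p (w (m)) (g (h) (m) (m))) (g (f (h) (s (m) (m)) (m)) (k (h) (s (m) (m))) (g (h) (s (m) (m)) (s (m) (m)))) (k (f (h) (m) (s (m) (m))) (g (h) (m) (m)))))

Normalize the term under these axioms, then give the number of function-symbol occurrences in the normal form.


1. (k (p (f (w (m)) (g (h) (m) (m)) (k (h) (m))) (k (w (m)) (g (h) (m) (m)))) (g (p (w (m)) (g (h) (m) (m))) (g (f (h) (s (m) (m)) (m)) (k (h) (s (m) (m))) (g (h) (s (m) (m)) (s (m) (m)))) (k (f (h) (m) (s (m) (m))) (g (h) (m) (m)))))  →  (k (p (f (w (m)) (g (h) (m) (m)) (k (h) (m))) (k (w (m)) (g (h) (m) (m)))) (g (p (w (m)) (g (h) (m) (m))) (g (f (h) (m) (m)) (k (h) (s (m) (m))) (g (h) (s (m) (m)) (s (m) (m)))) (k (f (h) (m) (s (m) (m))) (g (h) (m) (m)))))
2. (k (p (f (w (m)) (g (h) (m) (m)) (k (h) (m))) (k (w (m)) (g (h) (m) (m)))) (g (p (w (m)) (g (h) (m) (m))) (g (f (h) (m) (m)) (k (h) (s (m) (m))) (g (h) (s (m) (m)) (s (m) (m)))) (k (f (h) (m) (s (m) (m))) (g (h) (m) (m)))))  →  (k (p (f (w (m)) (g (h) (m) (m)) (k (h) (m))) (k (w (m)) (g (h) (m) (m)))) (g (p (w (m)) (g (h) (m) (m))) (g (f (h) (m) (m)) (k (h) (m)) (g (h) (s (m) (m)) (s (m) (m)))) (k (f (h) (m) (s (m) (m))) (g (h) (m) (m)))))
3. (k (p (f (w (m)) (g (h) (m) (m)) (k (h) (m))) (k (w (m)) (g (h) (m) (m)))) (g (p (w (m)) (g (h) (m) (m))) (g (f (h) (m) (m)) (k (h) (m)) (g (h) (s (m) (m)) (s (m) (m)))) (k (f (h) (m) (s (m) (m))) (g (h) (m) (m)))))  →  (k (p (f (w (m)) (g (h) (m) (m)) (k (h) (m))) (k (w (m)) (g (h) (m) (m)))) (g (p (w (m)) (g (h) (m) (m))) (g (f (h) (m) (m)) (k (h) (m)) (g (h) (m) (s (m) (m)))) (k (f (h) (m) (s (m) (m))) (g (h) (m) (m)))))
4. (k (p (f (w (m)) (g (h) (m) (m)) (k (h) (m))) (k (w (m)) (g (h) (m) (m)))) (g (p (w (m)) (g (h) (m) (m))) (g (f (h) (m) (m)) (k (h) (m)) (g (h) (m) (s (m) (m)))) (k (f (h) (m) (s (m) (m))) (g (h) (m) (m)))))  →  (k (p (f (w (m)) (g (h) (m) (m)) (k (h) (m))) (k (w (m)) (g (h) (m) (m)))) (g (p (w (m)) (g (h) (m) (m))) (g (f (h) (m) (m)) (k (h) (m)) (g (h) (m) (m))) (k (f (h) (m) (s (m) (m))) (g (h) (m) (m)))))
5. (k (p (f (w (m)) (g (h) (m) (m)) (k (h) (m))) (k (w (m)) (g (h) (m) (m)))) (g (p (w (m)) (g (h) (m) (m))) (g (f (h) (m) (m)) (k (h) (m)) (g (h) (m) (m))) (k (f (h) (m) (s (m) (m))) (g (h) (m) (m)))))  →  (k (p (f (w (m)) (g (h) (m) (m)) (k (h) (m))) (k (w (m)) (g (h) (m) (m)))) (g (p (w (m)) (g (h) (m) (m))) (g (f (h) (m) (m)) (k (h) (m)) (g (h) (m) (m))) (k (f (h) (m) (m)) (g (h) (m) (m)))))
normal form: (k (p (f (w (m)) (g (h) (m) (m)) (k (h) (m))) (k (w (m)) (g (h) (m) (m)))) (g (p (w (m)) (g (h) (m) (m))) (g (f (h) (m) (m)) (k (h) (m)) (g (h) (m) (m))) (k (f (h) (m) (m)) (g (h) (m) (m)))))

size = 48
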